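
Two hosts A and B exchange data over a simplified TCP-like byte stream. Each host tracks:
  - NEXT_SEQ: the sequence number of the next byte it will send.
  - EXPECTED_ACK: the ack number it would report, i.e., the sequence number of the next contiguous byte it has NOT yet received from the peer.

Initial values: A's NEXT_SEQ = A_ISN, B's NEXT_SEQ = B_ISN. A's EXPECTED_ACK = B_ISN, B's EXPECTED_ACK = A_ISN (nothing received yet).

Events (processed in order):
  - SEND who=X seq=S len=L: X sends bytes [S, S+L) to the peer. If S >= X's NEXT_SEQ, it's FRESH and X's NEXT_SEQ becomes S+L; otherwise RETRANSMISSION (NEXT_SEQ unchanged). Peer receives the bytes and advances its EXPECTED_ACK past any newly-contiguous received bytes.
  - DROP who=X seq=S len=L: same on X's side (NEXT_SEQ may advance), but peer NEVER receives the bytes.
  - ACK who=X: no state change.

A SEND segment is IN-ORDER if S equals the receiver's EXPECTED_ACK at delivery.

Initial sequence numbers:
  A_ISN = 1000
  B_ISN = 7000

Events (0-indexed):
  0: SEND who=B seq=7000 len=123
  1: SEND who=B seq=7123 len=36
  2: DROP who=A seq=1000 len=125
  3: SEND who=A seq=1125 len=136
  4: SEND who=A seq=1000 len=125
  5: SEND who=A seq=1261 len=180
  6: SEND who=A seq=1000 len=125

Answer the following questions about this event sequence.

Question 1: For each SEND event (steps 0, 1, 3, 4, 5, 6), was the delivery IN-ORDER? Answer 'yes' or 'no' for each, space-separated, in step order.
Answer: yes yes no yes yes no

Derivation:
Step 0: SEND seq=7000 -> in-order
Step 1: SEND seq=7123 -> in-order
Step 3: SEND seq=1125 -> out-of-order
Step 4: SEND seq=1000 -> in-order
Step 5: SEND seq=1261 -> in-order
Step 6: SEND seq=1000 -> out-of-order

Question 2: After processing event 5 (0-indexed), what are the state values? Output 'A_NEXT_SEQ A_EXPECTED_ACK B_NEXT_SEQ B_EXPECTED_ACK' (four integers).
After event 0: A_seq=1000 A_ack=7123 B_seq=7123 B_ack=1000
After event 1: A_seq=1000 A_ack=7159 B_seq=7159 B_ack=1000
After event 2: A_seq=1125 A_ack=7159 B_seq=7159 B_ack=1000
After event 3: A_seq=1261 A_ack=7159 B_seq=7159 B_ack=1000
After event 4: A_seq=1261 A_ack=7159 B_seq=7159 B_ack=1261
After event 5: A_seq=1441 A_ack=7159 B_seq=7159 B_ack=1441

1441 7159 7159 1441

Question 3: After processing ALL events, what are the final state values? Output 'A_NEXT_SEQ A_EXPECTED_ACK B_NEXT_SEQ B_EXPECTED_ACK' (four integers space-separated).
After event 0: A_seq=1000 A_ack=7123 B_seq=7123 B_ack=1000
After event 1: A_seq=1000 A_ack=7159 B_seq=7159 B_ack=1000
After event 2: A_seq=1125 A_ack=7159 B_seq=7159 B_ack=1000
After event 3: A_seq=1261 A_ack=7159 B_seq=7159 B_ack=1000
After event 4: A_seq=1261 A_ack=7159 B_seq=7159 B_ack=1261
After event 5: A_seq=1441 A_ack=7159 B_seq=7159 B_ack=1441
After event 6: A_seq=1441 A_ack=7159 B_seq=7159 B_ack=1441

Answer: 1441 7159 7159 1441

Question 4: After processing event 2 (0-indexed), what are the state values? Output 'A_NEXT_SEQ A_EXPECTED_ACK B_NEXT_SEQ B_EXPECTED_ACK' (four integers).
After event 0: A_seq=1000 A_ack=7123 B_seq=7123 B_ack=1000
After event 1: A_seq=1000 A_ack=7159 B_seq=7159 B_ack=1000
After event 2: A_seq=1125 A_ack=7159 B_seq=7159 B_ack=1000

1125 7159 7159 1000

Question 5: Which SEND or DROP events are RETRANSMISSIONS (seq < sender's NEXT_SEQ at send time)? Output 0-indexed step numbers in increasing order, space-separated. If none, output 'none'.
Step 0: SEND seq=7000 -> fresh
Step 1: SEND seq=7123 -> fresh
Step 2: DROP seq=1000 -> fresh
Step 3: SEND seq=1125 -> fresh
Step 4: SEND seq=1000 -> retransmit
Step 5: SEND seq=1261 -> fresh
Step 6: SEND seq=1000 -> retransmit

Answer: 4 6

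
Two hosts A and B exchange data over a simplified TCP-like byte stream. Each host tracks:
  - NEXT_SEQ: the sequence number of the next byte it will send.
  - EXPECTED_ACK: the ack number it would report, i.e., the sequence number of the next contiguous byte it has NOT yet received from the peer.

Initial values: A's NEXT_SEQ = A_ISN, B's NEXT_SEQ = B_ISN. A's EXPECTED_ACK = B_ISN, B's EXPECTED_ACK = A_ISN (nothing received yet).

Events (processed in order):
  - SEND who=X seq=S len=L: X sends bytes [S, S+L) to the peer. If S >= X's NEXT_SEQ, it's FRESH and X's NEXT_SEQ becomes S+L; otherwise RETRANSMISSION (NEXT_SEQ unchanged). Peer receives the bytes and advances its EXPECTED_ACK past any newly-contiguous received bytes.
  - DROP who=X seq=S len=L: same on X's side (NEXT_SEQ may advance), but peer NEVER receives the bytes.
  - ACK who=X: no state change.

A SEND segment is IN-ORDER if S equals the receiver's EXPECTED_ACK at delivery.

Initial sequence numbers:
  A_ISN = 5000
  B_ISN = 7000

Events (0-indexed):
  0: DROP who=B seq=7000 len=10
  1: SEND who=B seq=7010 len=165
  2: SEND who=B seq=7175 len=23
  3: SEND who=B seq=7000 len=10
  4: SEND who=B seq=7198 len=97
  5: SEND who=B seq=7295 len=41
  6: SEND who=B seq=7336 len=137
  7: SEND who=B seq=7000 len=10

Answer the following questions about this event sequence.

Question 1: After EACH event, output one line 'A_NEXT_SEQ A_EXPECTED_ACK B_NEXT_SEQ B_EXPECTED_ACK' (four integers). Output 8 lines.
5000 7000 7010 5000
5000 7000 7175 5000
5000 7000 7198 5000
5000 7198 7198 5000
5000 7295 7295 5000
5000 7336 7336 5000
5000 7473 7473 5000
5000 7473 7473 5000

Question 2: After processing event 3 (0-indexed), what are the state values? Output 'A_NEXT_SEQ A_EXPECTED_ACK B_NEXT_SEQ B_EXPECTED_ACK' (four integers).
After event 0: A_seq=5000 A_ack=7000 B_seq=7010 B_ack=5000
After event 1: A_seq=5000 A_ack=7000 B_seq=7175 B_ack=5000
After event 2: A_seq=5000 A_ack=7000 B_seq=7198 B_ack=5000
After event 3: A_seq=5000 A_ack=7198 B_seq=7198 B_ack=5000

5000 7198 7198 5000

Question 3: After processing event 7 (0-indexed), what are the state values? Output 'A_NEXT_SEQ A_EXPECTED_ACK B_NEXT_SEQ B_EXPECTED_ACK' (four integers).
After event 0: A_seq=5000 A_ack=7000 B_seq=7010 B_ack=5000
After event 1: A_seq=5000 A_ack=7000 B_seq=7175 B_ack=5000
After event 2: A_seq=5000 A_ack=7000 B_seq=7198 B_ack=5000
After event 3: A_seq=5000 A_ack=7198 B_seq=7198 B_ack=5000
After event 4: A_seq=5000 A_ack=7295 B_seq=7295 B_ack=5000
After event 5: A_seq=5000 A_ack=7336 B_seq=7336 B_ack=5000
After event 6: A_seq=5000 A_ack=7473 B_seq=7473 B_ack=5000
After event 7: A_seq=5000 A_ack=7473 B_seq=7473 B_ack=5000

5000 7473 7473 5000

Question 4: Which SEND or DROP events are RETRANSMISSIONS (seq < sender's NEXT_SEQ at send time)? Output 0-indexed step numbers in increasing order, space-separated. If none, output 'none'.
Answer: 3 7

Derivation:
Step 0: DROP seq=7000 -> fresh
Step 1: SEND seq=7010 -> fresh
Step 2: SEND seq=7175 -> fresh
Step 3: SEND seq=7000 -> retransmit
Step 4: SEND seq=7198 -> fresh
Step 5: SEND seq=7295 -> fresh
Step 6: SEND seq=7336 -> fresh
Step 7: SEND seq=7000 -> retransmit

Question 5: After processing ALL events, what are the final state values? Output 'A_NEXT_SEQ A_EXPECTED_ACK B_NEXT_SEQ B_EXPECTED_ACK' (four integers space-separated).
After event 0: A_seq=5000 A_ack=7000 B_seq=7010 B_ack=5000
After event 1: A_seq=5000 A_ack=7000 B_seq=7175 B_ack=5000
After event 2: A_seq=5000 A_ack=7000 B_seq=7198 B_ack=5000
After event 3: A_seq=5000 A_ack=7198 B_seq=7198 B_ack=5000
After event 4: A_seq=5000 A_ack=7295 B_seq=7295 B_ack=5000
After event 5: A_seq=5000 A_ack=7336 B_seq=7336 B_ack=5000
After event 6: A_seq=5000 A_ack=7473 B_seq=7473 B_ack=5000
After event 7: A_seq=5000 A_ack=7473 B_seq=7473 B_ack=5000

Answer: 5000 7473 7473 5000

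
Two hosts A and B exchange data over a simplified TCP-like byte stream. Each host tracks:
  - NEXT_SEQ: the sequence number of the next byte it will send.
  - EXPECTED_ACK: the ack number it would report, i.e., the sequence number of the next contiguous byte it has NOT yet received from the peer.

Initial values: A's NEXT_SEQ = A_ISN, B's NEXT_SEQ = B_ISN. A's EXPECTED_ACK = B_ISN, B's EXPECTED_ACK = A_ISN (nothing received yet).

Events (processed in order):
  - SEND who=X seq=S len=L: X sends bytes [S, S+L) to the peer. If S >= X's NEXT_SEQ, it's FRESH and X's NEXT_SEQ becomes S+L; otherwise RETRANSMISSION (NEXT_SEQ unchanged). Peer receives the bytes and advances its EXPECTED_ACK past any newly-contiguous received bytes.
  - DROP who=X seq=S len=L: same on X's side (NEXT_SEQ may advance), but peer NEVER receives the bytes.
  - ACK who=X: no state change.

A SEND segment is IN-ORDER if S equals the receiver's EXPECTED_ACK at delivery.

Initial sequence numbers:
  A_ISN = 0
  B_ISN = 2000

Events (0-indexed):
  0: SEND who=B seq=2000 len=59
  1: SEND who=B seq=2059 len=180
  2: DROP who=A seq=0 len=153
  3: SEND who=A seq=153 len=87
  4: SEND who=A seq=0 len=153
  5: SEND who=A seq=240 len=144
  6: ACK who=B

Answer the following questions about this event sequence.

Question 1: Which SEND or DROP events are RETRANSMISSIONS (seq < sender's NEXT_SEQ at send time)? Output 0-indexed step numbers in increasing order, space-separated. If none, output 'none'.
Answer: 4

Derivation:
Step 0: SEND seq=2000 -> fresh
Step 1: SEND seq=2059 -> fresh
Step 2: DROP seq=0 -> fresh
Step 3: SEND seq=153 -> fresh
Step 4: SEND seq=0 -> retransmit
Step 5: SEND seq=240 -> fresh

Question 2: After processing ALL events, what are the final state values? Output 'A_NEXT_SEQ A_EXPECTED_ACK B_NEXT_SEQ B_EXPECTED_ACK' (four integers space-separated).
Answer: 384 2239 2239 384

Derivation:
After event 0: A_seq=0 A_ack=2059 B_seq=2059 B_ack=0
After event 1: A_seq=0 A_ack=2239 B_seq=2239 B_ack=0
After event 2: A_seq=153 A_ack=2239 B_seq=2239 B_ack=0
After event 3: A_seq=240 A_ack=2239 B_seq=2239 B_ack=0
After event 4: A_seq=240 A_ack=2239 B_seq=2239 B_ack=240
After event 5: A_seq=384 A_ack=2239 B_seq=2239 B_ack=384
After event 6: A_seq=384 A_ack=2239 B_seq=2239 B_ack=384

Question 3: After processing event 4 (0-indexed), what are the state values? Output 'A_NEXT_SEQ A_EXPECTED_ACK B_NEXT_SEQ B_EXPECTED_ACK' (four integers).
After event 0: A_seq=0 A_ack=2059 B_seq=2059 B_ack=0
After event 1: A_seq=0 A_ack=2239 B_seq=2239 B_ack=0
After event 2: A_seq=153 A_ack=2239 B_seq=2239 B_ack=0
After event 3: A_seq=240 A_ack=2239 B_seq=2239 B_ack=0
After event 4: A_seq=240 A_ack=2239 B_seq=2239 B_ack=240

240 2239 2239 240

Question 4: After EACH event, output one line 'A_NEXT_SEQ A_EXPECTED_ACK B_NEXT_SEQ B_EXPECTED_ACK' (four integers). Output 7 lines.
0 2059 2059 0
0 2239 2239 0
153 2239 2239 0
240 2239 2239 0
240 2239 2239 240
384 2239 2239 384
384 2239 2239 384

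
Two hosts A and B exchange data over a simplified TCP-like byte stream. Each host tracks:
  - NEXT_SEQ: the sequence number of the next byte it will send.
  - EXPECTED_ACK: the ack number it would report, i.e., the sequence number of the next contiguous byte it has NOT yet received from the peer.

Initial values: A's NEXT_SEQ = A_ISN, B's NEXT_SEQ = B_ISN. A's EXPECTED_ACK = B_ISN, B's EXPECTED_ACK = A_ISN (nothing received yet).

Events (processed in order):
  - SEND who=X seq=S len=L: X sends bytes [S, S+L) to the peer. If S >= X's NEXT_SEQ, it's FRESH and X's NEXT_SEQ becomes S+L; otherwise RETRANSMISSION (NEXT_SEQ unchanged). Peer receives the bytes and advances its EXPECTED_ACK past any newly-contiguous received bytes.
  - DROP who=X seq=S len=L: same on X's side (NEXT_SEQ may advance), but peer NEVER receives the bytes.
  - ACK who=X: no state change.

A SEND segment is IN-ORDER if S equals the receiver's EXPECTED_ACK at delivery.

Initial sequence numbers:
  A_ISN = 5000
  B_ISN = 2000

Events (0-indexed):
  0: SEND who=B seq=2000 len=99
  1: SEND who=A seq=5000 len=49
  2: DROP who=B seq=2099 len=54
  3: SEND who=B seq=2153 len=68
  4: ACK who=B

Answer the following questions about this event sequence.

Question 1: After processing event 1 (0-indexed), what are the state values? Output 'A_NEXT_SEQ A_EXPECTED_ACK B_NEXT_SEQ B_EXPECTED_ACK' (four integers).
After event 0: A_seq=5000 A_ack=2099 B_seq=2099 B_ack=5000
After event 1: A_seq=5049 A_ack=2099 B_seq=2099 B_ack=5049

5049 2099 2099 5049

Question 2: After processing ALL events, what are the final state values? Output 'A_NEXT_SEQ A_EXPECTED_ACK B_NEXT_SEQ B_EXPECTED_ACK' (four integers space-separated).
Answer: 5049 2099 2221 5049

Derivation:
After event 0: A_seq=5000 A_ack=2099 B_seq=2099 B_ack=5000
After event 1: A_seq=5049 A_ack=2099 B_seq=2099 B_ack=5049
After event 2: A_seq=5049 A_ack=2099 B_seq=2153 B_ack=5049
After event 3: A_seq=5049 A_ack=2099 B_seq=2221 B_ack=5049
After event 4: A_seq=5049 A_ack=2099 B_seq=2221 B_ack=5049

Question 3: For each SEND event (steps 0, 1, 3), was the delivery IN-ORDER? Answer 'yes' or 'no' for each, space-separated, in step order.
Answer: yes yes no

Derivation:
Step 0: SEND seq=2000 -> in-order
Step 1: SEND seq=5000 -> in-order
Step 3: SEND seq=2153 -> out-of-order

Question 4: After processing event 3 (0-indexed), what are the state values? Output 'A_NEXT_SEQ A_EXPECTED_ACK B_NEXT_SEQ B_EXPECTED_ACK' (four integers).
After event 0: A_seq=5000 A_ack=2099 B_seq=2099 B_ack=5000
After event 1: A_seq=5049 A_ack=2099 B_seq=2099 B_ack=5049
After event 2: A_seq=5049 A_ack=2099 B_seq=2153 B_ack=5049
After event 3: A_seq=5049 A_ack=2099 B_seq=2221 B_ack=5049

5049 2099 2221 5049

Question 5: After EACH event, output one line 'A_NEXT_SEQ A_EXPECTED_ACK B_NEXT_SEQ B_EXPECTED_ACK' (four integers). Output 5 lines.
5000 2099 2099 5000
5049 2099 2099 5049
5049 2099 2153 5049
5049 2099 2221 5049
5049 2099 2221 5049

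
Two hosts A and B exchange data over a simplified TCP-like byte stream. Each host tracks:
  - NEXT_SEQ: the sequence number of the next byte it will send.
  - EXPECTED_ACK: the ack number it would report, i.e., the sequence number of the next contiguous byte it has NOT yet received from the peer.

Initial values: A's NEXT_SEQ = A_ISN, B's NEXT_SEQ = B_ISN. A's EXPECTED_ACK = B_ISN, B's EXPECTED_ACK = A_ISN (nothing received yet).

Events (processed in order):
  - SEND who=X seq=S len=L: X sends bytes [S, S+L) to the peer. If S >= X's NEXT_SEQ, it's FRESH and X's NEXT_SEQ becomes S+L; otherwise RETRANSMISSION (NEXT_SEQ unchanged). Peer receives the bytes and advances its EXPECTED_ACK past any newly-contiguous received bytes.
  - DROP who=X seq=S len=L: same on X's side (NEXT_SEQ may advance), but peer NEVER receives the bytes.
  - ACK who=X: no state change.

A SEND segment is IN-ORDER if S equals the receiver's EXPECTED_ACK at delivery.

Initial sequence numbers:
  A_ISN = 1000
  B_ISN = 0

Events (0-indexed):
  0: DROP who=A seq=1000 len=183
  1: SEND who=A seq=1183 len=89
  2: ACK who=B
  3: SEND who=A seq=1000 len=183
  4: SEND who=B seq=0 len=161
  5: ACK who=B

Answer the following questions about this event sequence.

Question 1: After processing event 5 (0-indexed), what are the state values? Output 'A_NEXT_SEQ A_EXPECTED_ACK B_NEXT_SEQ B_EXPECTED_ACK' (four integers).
After event 0: A_seq=1183 A_ack=0 B_seq=0 B_ack=1000
After event 1: A_seq=1272 A_ack=0 B_seq=0 B_ack=1000
After event 2: A_seq=1272 A_ack=0 B_seq=0 B_ack=1000
After event 3: A_seq=1272 A_ack=0 B_seq=0 B_ack=1272
After event 4: A_seq=1272 A_ack=161 B_seq=161 B_ack=1272
After event 5: A_seq=1272 A_ack=161 B_seq=161 B_ack=1272

1272 161 161 1272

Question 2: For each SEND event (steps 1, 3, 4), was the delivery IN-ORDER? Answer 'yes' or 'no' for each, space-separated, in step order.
Step 1: SEND seq=1183 -> out-of-order
Step 3: SEND seq=1000 -> in-order
Step 4: SEND seq=0 -> in-order

Answer: no yes yes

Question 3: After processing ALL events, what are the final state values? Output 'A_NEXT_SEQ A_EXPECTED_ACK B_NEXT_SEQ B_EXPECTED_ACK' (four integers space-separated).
Answer: 1272 161 161 1272

Derivation:
After event 0: A_seq=1183 A_ack=0 B_seq=0 B_ack=1000
After event 1: A_seq=1272 A_ack=0 B_seq=0 B_ack=1000
After event 2: A_seq=1272 A_ack=0 B_seq=0 B_ack=1000
After event 3: A_seq=1272 A_ack=0 B_seq=0 B_ack=1272
After event 4: A_seq=1272 A_ack=161 B_seq=161 B_ack=1272
After event 5: A_seq=1272 A_ack=161 B_seq=161 B_ack=1272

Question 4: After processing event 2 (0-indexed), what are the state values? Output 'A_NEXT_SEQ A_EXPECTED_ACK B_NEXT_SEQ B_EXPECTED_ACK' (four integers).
After event 0: A_seq=1183 A_ack=0 B_seq=0 B_ack=1000
After event 1: A_seq=1272 A_ack=0 B_seq=0 B_ack=1000
After event 2: A_seq=1272 A_ack=0 B_seq=0 B_ack=1000

1272 0 0 1000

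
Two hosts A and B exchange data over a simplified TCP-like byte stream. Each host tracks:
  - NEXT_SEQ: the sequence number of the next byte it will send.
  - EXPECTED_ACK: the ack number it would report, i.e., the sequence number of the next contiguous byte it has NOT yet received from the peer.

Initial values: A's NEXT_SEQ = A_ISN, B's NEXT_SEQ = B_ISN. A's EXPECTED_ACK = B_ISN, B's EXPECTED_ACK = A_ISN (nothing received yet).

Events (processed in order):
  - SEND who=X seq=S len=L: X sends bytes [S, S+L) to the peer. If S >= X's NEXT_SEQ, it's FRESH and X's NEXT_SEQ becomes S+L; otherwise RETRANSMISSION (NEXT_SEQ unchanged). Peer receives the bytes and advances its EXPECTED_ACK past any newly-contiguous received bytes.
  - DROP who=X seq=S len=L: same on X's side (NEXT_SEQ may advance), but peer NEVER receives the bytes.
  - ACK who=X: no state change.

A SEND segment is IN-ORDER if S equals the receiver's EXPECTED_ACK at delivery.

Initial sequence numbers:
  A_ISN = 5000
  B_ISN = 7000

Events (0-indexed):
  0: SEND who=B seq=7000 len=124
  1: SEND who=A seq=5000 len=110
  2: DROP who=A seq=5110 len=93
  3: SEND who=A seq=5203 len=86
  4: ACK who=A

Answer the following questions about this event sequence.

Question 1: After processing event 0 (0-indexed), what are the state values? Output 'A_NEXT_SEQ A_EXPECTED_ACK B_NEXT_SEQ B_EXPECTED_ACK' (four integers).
After event 0: A_seq=5000 A_ack=7124 B_seq=7124 B_ack=5000

5000 7124 7124 5000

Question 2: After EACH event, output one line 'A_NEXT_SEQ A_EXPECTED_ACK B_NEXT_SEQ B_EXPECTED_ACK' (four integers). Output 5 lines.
5000 7124 7124 5000
5110 7124 7124 5110
5203 7124 7124 5110
5289 7124 7124 5110
5289 7124 7124 5110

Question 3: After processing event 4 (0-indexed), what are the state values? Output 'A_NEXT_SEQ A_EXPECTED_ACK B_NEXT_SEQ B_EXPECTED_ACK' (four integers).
After event 0: A_seq=5000 A_ack=7124 B_seq=7124 B_ack=5000
After event 1: A_seq=5110 A_ack=7124 B_seq=7124 B_ack=5110
After event 2: A_seq=5203 A_ack=7124 B_seq=7124 B_ack=5110
After event 3: A_seq=5289 A_ack=7124 B_seq=7124 B_ack=5110
After event 4: A_seq=5289 A_ack=7124 B_seq=7124 B_ack=5110

5289 7124 7124 5110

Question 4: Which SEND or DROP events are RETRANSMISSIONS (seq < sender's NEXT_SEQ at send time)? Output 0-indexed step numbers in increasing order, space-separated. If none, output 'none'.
Answer: none

Derivation:
Step 0: SEND seq=7000 -> fresh
Step 1: SEND seq=5000 -> fresh
Step 2: DROP seq=5110 -> fresh
Step 3: SEND seq=5203 -> fresh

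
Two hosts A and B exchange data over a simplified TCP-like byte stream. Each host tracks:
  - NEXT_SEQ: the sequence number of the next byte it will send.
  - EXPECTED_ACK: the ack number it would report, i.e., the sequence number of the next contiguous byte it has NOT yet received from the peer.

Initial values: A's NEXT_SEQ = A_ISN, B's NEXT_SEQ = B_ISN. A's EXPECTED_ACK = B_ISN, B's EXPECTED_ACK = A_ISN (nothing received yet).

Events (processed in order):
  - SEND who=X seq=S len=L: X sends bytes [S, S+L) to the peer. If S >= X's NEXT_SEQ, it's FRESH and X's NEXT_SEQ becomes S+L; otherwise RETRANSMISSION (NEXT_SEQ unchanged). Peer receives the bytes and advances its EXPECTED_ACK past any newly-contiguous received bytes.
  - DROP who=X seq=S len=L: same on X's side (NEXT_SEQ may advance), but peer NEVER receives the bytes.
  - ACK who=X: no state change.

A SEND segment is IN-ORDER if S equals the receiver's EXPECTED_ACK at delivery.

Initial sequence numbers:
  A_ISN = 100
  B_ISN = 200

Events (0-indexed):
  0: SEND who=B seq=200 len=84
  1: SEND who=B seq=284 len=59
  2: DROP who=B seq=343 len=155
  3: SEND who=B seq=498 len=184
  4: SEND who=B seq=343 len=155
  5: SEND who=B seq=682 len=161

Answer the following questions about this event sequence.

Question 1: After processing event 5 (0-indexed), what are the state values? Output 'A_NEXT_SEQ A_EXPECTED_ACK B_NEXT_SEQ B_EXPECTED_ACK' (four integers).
After event 0: A_seq=100 A_ack=284 B_seq=284 B_ack=100
After event 1: A_seq=100 A_ack=343 B_seq=343 B_ack=100
After event 2: A_seq=100 A_ack=343 B_seq=498 B_ack=100
After event 3: A_seq=100 A_ack=343 B_seq=682 B_ack=100
After event 4: A_seq=100 A_ack=682 B_seq=682 B_ack=100
After event 5: A_seq=100 A_ack=843 B_seq=843 B_ack=100

100 843 843 100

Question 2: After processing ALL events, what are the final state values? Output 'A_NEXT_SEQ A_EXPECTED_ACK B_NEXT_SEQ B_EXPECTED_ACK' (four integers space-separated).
Answer: 100 843 843 100

Derivation:
After event 0: A_seq=100 A_ack=284 B_seq=284 B_ack=100
After event 1: A_seq=100 A_ack=343 B_seq=343 B_ack=100
After event 2: A_seq=100 A_ack=343 B_seq=498 B_ack=100
After event 3: A_seq=100 A_ack=343 B_seq=682 B_ack=100
After event 4: A_seq=100 A_ack=682 B_seq=682 B_ack=100
After event 5: A_seq=100 A_ack=843 B_seq=843 B_ack=100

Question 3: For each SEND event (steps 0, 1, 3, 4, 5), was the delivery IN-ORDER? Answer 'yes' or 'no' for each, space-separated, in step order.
Step 0: SEND seq=200 -> in-order
Step 1: SEND seq=284 -> in-order
Step 3: SEND seq=498 -> out-of-order
Step 4: SEND seq=343 -> in-order
Step 5: SEND seq=682 -> in-order

Answer: yes yes no yes yes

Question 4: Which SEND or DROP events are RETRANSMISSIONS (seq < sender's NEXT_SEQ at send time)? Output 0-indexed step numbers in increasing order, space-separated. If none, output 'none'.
Answer: 4

Derivation:
Step 0: SEND seq=200 -> fresh
Step 1: SEND seq=284 -> fresh
Step 2: DROP seq=343 -> fresh
Step 3: SEND seq=498 -> fresh
Step 4: SEND seq=343 -> retransmit
Step 5: SEND seq=682 -> fresh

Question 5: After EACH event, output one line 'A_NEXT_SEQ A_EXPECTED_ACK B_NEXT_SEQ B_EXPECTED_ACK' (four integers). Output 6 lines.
100 284 284 100
100 343 343 100
100 343 498 100
100 343 682 100
100 682 682 100
100 843 843 100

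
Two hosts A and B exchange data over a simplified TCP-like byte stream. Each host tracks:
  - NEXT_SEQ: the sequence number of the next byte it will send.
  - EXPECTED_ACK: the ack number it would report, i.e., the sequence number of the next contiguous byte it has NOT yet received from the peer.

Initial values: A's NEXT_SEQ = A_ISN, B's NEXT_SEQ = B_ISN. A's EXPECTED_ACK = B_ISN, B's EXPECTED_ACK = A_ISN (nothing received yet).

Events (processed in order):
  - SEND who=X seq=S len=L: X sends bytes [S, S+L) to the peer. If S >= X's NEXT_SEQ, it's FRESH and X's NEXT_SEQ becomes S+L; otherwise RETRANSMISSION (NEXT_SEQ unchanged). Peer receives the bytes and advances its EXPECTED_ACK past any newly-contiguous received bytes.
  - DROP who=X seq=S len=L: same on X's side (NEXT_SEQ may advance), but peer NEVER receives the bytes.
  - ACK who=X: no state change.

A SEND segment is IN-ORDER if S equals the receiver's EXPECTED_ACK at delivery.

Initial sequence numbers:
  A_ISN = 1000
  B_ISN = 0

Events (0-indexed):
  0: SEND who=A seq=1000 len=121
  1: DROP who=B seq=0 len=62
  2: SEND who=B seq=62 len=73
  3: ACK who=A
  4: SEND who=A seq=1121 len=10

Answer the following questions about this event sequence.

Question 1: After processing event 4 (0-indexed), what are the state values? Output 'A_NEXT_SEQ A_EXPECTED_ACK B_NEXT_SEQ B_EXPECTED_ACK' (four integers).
After event 0: A_seq=1121 A_ack=0 B_seq=0 B_ack=1121
After event 1: A_seq=1121 A_ack=0 B_seq=62 B_ack=1121
After event 2: A_seq=1121 A_ack=0 B_seq=135 B_ack=1121
After event 3: A_seq=1121 A_ack=0 B_seq=135 B_ack=1121
After event 4: A_seq=1131 A_ack=0 B_seq=135 B_ack=1131

1131 0 135 1131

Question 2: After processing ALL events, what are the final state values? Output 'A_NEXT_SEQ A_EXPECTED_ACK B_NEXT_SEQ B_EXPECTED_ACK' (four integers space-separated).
After event 0: A_seq=1121 A_ack=0 B_seq=0 B_ack=1121
After event 1: A_seq=1121 A_ack=0 B_seq=62 B_ack=1121
After event 2: A_seq=1121 A_ack=0 B_seq=135 B_ack=1121
After event 3: A_seq=1121 A_ack=0 B_seq=135 B_ack=1121
After event 4: A_seq=1131 A_ack=0 B_seq=135 B_ack=1131

Answer: 1131 0 135 1131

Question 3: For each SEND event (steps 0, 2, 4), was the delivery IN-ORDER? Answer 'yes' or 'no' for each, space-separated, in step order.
Answer: yes no yes

Derivation:
Step 0: SEND seq=1000 -> in-order
Step 2: SEND seq=62 -> out-of-order
Step 4: SEND seq=1121 -> in-order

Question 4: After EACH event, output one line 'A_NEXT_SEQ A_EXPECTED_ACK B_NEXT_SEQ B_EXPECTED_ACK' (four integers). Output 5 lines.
1121 0 0 1121
1121 0 62 1121
1121 0 135 1121
1121 0 135 1121
1131 0 135 1131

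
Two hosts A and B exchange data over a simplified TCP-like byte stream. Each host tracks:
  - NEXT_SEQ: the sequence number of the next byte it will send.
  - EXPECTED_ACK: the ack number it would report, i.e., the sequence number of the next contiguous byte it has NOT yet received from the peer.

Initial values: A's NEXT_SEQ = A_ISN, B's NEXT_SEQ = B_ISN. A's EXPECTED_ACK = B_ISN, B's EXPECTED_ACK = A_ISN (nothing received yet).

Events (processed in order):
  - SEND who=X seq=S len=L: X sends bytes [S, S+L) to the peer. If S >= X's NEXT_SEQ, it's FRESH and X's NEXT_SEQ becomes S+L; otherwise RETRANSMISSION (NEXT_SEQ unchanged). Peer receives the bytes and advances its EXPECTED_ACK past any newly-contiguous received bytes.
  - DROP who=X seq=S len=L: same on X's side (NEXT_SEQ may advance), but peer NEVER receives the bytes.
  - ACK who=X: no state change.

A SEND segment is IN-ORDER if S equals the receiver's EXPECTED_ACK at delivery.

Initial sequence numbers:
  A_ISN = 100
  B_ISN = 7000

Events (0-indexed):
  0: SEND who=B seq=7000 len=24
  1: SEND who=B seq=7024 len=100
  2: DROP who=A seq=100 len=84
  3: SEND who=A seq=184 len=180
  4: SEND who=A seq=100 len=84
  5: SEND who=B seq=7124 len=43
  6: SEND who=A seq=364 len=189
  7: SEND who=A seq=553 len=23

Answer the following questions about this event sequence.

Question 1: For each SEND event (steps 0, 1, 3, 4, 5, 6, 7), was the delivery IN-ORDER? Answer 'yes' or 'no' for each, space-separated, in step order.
Step 0: SEND seq=7000 -> in-order
Step 1: SEND seq=7024 -> in-order
Step 3: SEND seq=184 -> out-of-order
Step 4: SEND seq=100 -> in-order
Step 5: SEND seq=7124 -> in-order
Step 6: SEND seq=364 -> in-order
Step 7: SEND seq=553 -> in-order

Answer: yes yes no yes yes yes yes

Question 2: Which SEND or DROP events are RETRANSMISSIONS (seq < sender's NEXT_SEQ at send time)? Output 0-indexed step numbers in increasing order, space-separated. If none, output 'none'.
Step 0: SEND seq=7000 -> fresh
Step 1: SEND seq=7024 -> fresh
Step 2: DROP seq=100 -> fresh
Step 3: SEND seq=184 -> fresh
Step 4: SEND seq=100 -> retransmit
Step 5: SEND seq=7124 -> fresh
Step 6: SEND seq=364 -> fresh
Step 7: SEND seq=553 -> fresh

Answer: 4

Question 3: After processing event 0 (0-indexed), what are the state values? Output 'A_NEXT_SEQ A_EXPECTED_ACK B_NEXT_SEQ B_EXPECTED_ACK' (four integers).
After event 0: A_seq=100 A_ack=7024 B_seq=7024 B_ack=100

100 7024 7024 100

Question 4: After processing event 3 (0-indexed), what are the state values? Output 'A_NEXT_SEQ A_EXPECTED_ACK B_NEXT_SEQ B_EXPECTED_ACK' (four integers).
After event 0: A_seq=100 A_ack=7024 B_seq=7024 B_ack=100
After event 1: A_seq=100 A_ack=7124 B_seq=7124 B_ack=100
After event 2: A_seq=184 A_ack=7124 B_seq=7124 B_ack=100
After event 3: A_seq=364 A_ack=7124 B_seq=7124 B_ack=100

364 7124 7124 100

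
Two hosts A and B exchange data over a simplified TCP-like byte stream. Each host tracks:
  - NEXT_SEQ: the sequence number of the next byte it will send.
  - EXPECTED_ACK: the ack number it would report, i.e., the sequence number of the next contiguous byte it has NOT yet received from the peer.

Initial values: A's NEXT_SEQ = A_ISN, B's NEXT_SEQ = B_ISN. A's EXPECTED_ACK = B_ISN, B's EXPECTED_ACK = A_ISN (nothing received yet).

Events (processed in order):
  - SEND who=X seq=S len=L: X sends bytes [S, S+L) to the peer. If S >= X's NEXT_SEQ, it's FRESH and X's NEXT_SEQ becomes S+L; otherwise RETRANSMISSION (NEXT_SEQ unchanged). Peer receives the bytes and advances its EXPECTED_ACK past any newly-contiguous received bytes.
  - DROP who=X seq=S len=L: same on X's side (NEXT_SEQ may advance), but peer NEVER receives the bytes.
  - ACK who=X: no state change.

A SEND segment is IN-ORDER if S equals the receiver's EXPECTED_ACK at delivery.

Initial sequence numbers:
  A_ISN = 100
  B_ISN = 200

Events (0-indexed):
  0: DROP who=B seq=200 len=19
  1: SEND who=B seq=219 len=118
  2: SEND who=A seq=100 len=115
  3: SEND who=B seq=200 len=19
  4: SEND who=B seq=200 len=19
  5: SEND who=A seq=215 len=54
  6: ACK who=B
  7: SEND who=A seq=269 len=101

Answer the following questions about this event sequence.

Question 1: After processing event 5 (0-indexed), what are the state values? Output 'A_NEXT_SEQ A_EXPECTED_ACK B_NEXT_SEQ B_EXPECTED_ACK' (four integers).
After event 0: A_seq=100 A_ack=200 B_seq=219 B_ack=100
After event 1: A_seq=100 A_ack=200 B_seq=337 B_ack=100
After event 2: A_seq=215 A_ack=200 B_seq=337 B_ack=215
After event 3: A_seq=215 A_ack=337 B_seq=337 B_ack=215
After event 4: A_seq=215 A_ack=337 B_seq=337 B_ack=215
After event 5: A_seq=269 A_ack=337 B_seq=337 B_ack=269

269 337 337 269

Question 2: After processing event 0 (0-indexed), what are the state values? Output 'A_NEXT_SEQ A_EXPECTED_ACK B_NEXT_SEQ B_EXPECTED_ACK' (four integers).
After event 0: A_seq=100 A_ack=200 B_seq=219 B_ack=100

100 200 219 100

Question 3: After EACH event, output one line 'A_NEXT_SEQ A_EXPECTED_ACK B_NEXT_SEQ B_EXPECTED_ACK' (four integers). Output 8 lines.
100 200 219 100
100 200 337 100
215 200 337 215
215 337 337 215
215 337 337 215
269 337 337 269
269 337 337 269
370 337 337 370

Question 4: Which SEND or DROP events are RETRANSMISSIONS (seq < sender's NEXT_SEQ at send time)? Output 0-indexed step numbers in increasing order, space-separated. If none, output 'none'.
Answer: 3 4

Derivation:
Step 0: DROP seq=200 -> fresh
Step 1: SEND seq=219 -> fresh
Step 2: SEND seq=100 -> fresh
Step 3: SEND seq=200 -> retransmit
Step 4: SEND seq=200 -> retransmit
Step 5: SEND seq=215 -> fresh
Step 7: SEND seq=269 -> fresh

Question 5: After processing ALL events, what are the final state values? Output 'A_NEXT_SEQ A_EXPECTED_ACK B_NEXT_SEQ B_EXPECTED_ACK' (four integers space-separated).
Answer: 370 337 337 370

Derivation:
After event 0: A_seq=100 A_ack=200 B_seq=219 B_ack=100
After event 1: A_seq=100 A_ack=200 B_seq=337 B_ack=100
After event 2: A_seq=215 A_ack=200 B_seq=337 B_ack=215
After event 3: A_seq=215 A_ack=337 B_seq=337 B_ack=215
After event 4: A_seq=215 A_ack=337 B_seq=337 B_ack=215
After event 5: A_seq=269 A_ack=337 B_seq=337 B_ack=269
After event 6: A_seq=269 A_ack=337 B_seq=337 B_ack=269
After event 7: A_seq=370 A_ack=337 B_seq=337 B_ack=370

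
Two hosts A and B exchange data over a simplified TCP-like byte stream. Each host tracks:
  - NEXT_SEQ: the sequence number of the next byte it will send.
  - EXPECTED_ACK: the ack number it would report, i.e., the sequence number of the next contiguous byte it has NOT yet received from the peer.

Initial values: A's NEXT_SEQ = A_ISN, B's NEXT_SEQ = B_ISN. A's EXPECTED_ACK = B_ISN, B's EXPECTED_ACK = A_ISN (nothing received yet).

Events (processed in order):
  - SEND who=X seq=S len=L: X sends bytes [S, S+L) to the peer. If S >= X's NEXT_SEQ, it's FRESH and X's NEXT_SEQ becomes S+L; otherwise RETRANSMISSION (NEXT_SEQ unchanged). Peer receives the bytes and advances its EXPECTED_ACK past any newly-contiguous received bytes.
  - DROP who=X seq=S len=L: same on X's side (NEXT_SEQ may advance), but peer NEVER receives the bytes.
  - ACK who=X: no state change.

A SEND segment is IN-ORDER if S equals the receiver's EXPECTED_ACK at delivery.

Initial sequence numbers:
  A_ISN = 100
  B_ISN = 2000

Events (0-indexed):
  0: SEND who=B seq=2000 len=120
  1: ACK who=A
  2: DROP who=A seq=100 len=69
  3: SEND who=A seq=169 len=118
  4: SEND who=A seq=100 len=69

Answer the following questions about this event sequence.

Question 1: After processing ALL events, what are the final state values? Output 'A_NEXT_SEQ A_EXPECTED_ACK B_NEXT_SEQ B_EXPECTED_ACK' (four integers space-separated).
After event 0: A_seq=100 A_ack=2120 B_seq=2120 B_ack=100
After event 1: A_seq=100 A_ack=2120 B_seq=2120 B_ack=100
After event 2: A_seq=169 A_ack=2120 B_seq=2120 B_ack=100
After event 3: A_seq=287 A_ack=2120 B_seq=2120 B_ack=100
After event 4: A_seq=287 A_ack=2120 B_seq=2120 B_ack=287

Answer: 287 2120 2120 287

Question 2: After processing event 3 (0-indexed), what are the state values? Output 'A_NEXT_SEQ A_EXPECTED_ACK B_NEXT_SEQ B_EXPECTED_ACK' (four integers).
After event 0: A_seq=100 A_ack=2120 B_seq=2120 B_ack=100
After event 1: A_seq=100 A_ack=2120 B_seq=2120 B_ack=100
After event 2: A_seq=169 A_ack=2120 B_seq=2120 B_ack=100
After event 3: A_seq=287 A_ack=2120 B_seq=2120 B_ack=100

287 2120 2120 100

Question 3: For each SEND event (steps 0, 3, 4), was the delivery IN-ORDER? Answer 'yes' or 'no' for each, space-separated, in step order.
Answer: yes no yes

Derivation:
Step 0: SEND seq=2000 -> in-order
Step 3: SEND seq=169 -> out-of-order
Step 4: SEND seq=100 -> in-order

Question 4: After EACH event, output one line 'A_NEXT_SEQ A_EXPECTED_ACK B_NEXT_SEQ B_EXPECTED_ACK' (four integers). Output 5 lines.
100 2120 2120 100
100 2120 2120 100
169 2120 2120 100
287 2120 2120 100
287 2120 2120 287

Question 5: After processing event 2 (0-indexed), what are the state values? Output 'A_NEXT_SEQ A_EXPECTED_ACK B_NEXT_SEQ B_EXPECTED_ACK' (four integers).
After event 0: A_seq=100 A_ack=2120 B_seq=2120 B_ack=100
After event 1: A_seq=100 A_ack=2120 B_seq=2120 B_ack=100
After event 2: A_seq=169 A_ack=2120 B_seq=2120 B_ack=100

169 2120 2120 100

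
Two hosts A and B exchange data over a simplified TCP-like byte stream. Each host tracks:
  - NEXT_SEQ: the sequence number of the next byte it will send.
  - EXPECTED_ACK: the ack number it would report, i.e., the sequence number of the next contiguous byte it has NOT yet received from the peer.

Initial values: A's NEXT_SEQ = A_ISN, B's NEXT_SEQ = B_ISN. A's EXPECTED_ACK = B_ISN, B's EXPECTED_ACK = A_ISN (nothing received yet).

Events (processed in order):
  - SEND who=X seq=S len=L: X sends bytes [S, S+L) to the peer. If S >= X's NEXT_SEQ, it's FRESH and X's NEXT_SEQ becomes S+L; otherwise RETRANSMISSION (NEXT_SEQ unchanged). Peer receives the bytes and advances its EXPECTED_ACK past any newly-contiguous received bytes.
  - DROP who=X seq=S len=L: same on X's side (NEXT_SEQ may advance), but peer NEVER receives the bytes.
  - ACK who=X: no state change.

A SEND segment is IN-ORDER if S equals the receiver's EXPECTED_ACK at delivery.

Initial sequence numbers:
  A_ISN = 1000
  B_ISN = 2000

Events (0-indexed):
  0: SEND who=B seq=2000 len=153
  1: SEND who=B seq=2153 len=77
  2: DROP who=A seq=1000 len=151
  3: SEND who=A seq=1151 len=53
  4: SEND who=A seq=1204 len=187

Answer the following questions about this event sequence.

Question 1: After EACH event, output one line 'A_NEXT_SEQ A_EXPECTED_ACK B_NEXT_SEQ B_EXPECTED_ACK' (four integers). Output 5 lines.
1000 2153 2153 1000
1000 2230 2230 1000
1151 2230 2230 1000
1204 2230 2230 1000
1391 2230 2230 1000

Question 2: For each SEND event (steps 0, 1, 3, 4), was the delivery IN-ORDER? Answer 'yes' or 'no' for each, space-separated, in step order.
Answer: yes yes no no

Derivation:
Step 0: SEND seq=2000 -> in-order
Step 1: SEND seq=2153 -> in-order
Step 3: SEND seq=1151 -> out-of-order
Step 4: SEND seq=1204 -> out-of-order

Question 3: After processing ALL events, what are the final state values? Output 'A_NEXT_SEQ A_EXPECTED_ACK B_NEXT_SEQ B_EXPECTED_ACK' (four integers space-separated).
Answer: 1391 2230 2230 1000

Derivation:
After event 0: A_seq=1000 A_ack=2153 B_seq=2153 B_ack=1000
After event 1: A_seq=1000 A_ack=2230 B_seq=2230 B_ack=1000
After event 2: A_seq=1151 A_ack=2230 B_seq=2230 B_ack=1000
After event 3: A_seq=1204 A_ack=2230 B_seq=2230 B_ack=1000
After event 4: A_seq=1391 A_ack=2230 B_seq=2230 B_ack=1000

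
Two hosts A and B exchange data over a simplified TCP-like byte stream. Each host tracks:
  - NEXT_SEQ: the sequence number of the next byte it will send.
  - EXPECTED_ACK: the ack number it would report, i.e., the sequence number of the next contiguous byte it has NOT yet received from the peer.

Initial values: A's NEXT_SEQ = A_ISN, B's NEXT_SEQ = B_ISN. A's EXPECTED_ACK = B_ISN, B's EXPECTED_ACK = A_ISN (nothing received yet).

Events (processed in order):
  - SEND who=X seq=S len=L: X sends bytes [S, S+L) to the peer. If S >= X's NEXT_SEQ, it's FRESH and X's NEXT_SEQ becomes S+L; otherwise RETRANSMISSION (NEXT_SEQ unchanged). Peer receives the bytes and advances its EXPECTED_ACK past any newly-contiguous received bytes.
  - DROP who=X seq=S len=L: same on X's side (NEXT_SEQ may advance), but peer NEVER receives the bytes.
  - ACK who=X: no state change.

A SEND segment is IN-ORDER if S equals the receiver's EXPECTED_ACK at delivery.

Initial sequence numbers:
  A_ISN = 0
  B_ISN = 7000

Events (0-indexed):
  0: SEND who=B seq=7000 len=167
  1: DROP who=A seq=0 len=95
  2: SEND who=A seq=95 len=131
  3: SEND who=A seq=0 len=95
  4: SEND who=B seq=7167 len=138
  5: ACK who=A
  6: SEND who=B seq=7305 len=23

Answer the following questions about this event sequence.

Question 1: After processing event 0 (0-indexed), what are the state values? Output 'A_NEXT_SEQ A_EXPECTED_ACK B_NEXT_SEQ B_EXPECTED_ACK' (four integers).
After event 0: A_seq=0 A_ack=7167 B_seq=7167 B_ack=0

0 7167 7167 0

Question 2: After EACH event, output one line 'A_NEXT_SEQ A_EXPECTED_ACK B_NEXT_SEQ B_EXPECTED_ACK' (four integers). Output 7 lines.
0 7167 7167 0
95 7167 7167 0
226 7167 7167 0
226 7167 7167 226
226 7305 7305 226
226 7305 7305 226
226 7328 7328 226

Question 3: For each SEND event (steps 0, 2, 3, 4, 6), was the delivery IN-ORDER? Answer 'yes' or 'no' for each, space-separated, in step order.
Step 0: SEND seq=7000 -> in-order
Step 2: SEND seq=95 -> out-of-order
Step 3: SEND seq=0 -> in-order
Step 4: SEND seq=7167 -> in-order
Step 6: SEND seq=7305 -> in-order

Answer: yes no yes yes yes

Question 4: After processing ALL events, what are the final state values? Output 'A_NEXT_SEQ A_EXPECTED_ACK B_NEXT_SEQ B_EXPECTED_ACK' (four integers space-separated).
After event 0: A_seq=0 A_ack=7167 B_seq=7167 B_ack=0
After event 1: A_seq=95 A_ack=7167 B_seq=7167 B_ack=0
After event 2: A_seq=226 A_ack=7167 B_seq=7167 B_ack=0
After event 3: A_seq=226 A_ack=7167 B_seq=7167 B_ack=226
After event 4: A_seq=226 A_ack=7305 B_seq=7305 B_ack=226
After event 5: A_seq=226 A_ack=7305 B_seq=7305 B_ack=226
After event 6: A_seq=226 A_ack=7328 B_seq=7328 B_ack=226

Answer: 226 7328 7328 226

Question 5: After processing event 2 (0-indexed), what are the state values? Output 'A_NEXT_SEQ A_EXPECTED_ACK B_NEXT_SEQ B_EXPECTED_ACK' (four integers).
After event 0: A_seq=0 A_ack=7167 B_seq=7167 B_ack=0
After event 1: A_seq=95 A_ack=7167 B_seq=7167 B_ack=0
After event 2: A_seq=226 A_ack=7167 B_seq=7167 B_ack=0

226 7167 7167 0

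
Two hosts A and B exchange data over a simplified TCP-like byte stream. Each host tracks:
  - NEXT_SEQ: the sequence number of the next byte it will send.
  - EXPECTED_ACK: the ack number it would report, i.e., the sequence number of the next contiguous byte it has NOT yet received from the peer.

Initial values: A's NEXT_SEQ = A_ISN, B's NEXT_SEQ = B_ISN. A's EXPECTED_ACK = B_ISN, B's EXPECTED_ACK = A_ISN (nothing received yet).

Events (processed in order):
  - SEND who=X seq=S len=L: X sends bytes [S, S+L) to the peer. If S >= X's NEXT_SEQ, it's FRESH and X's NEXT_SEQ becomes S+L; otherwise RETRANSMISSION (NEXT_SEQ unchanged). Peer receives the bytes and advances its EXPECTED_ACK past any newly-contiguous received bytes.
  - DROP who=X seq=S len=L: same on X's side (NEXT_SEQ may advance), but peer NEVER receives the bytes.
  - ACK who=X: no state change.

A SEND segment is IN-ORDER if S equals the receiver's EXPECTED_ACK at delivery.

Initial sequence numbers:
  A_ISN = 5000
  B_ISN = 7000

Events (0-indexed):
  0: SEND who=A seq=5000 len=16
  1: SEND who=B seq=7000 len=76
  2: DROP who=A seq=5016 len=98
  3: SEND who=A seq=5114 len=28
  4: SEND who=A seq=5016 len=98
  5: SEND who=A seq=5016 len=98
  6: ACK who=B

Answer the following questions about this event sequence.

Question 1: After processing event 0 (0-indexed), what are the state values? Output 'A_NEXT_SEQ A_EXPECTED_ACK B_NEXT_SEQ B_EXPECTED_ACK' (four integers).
After event 0: A_seq=5016 A_ack=7000 B_seq=7000 B_ack=5016

5016 7000 7000 5016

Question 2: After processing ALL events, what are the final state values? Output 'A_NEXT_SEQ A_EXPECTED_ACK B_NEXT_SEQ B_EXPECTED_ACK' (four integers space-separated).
After event 0: A_seq=5016 A_ack=7000 B_seq=7000 B_ack=5016
After event 1: A_seq=5016 A_ack=7076 B_seq=7076 B_ack=5016
After event 2: A_seq=5114 A_ack=7076 B_seq=7076 B_ack=5016
After event 3: A_seq=5142 A_ack=7076 B_seq=7076 B_ack=5016
After event 4: A_seq=5142 A_ack=7076 B_seq=7076 B_ack=5142
After event 5: A_seq=5142 A_ack=7076 B_seq=7076 B_ack=5142
After event 6: A_seq=5142 A_ack=7076 B_seq=7076 B_ack=5142

Answer: 5142 7076 7076 5142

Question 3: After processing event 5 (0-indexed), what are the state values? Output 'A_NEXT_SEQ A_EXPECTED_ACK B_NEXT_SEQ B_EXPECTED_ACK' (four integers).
After event 0: A_seq=5016 A_ack=7000 B_seq=7000 B_ack=5016
After event 1: A_seq=5016 A_ack=7076 B_seq=7076 B_ack=5016
After event 2: A_seq=5114 A_ack=7076 B_seq=7076 B_ack=5016
After event 3: A_seq=5142 A_ack=7076 B_seq=7076 B_ack=5016
After event 4: A_seq=5142 A_ack=7076 B_seq=7076 B_ack=5142
After event 5: A_seq=5142 A_ack=7076 B_seq=7076 B_ack=5142

5142 7076 7076 5142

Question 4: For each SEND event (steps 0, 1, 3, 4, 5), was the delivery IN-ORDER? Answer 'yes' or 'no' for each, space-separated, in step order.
Answer: yes yes no yes no

Derivation:
Step 0: SEND seq=5000 -> in-order
Step 1: SEND seq=7000 -> in-order
Step 3: SEND seq=5114 -> out-of-order
Step 4: SEND seq=5016 -> in-order
Step 5: SEND seq=5016 -> out-of-order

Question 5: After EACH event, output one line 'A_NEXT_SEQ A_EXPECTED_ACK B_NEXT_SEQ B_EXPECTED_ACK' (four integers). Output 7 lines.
5016 7000 7000 5016
5016 7076 7076 5016
5114 7076 7076 5016
5142 7076 7076 5016
5142 7076 7076 5142
5142 7076 7076 5142
5142 7076 7076 5142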